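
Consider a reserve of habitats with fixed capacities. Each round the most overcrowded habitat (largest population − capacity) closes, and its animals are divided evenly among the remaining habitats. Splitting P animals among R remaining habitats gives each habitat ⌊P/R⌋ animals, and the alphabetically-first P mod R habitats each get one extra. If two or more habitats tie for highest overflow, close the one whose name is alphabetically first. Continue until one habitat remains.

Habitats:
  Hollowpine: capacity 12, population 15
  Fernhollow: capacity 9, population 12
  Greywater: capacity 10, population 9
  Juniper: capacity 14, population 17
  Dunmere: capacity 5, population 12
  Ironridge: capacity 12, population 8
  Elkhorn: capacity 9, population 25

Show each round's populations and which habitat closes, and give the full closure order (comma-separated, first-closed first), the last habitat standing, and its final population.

Closure order: Elkhorn, Dunmere, Fernhollow, Hollowpine, Juniper, Greywater
Last habitat: Ironridge with 98 animals

Round 1: Dunmere=12 Elkhorn=25 Fernhollow=12 Greywater=9 Hollowpine=15 Ironridge=8 Juniper=17 → close Elkhorn (overflow 16)
  25÷6 = 4 each, +1 to first 1
Round 2: Dunmere=17 Fernhollow=16 Greywater=13 Hollowpine=19 Ironridge=12 Juniper=21 → close Dunmere (overflow 12)
  17÷5 = 3 each, +1 to first 2
Round 3: Fernhollow=20 Greywater=17 Hollowpine=22 Ironridge=15 Juniper=24 → close Fernhollow (overflow 11)
  20÷4 = 5 each, +1 to first 0
Round 4: Greywater=22 Hollowpine=27 Ironridge=20 Juniper=29 → close Hollowpine (overflow 15)
  27÷3 = 9 each, +1 to first 0
Round 5: Greywater=31 Ironridge=29 Juniper=38 → close Juniper (overflow 24)
  38÷2 = 19 each, +1 to first 0
Round 6: Greywater=50 Ironridge=48 → close Greywater (overflow 40)
  50÷1 = 50 each, +1 to first 0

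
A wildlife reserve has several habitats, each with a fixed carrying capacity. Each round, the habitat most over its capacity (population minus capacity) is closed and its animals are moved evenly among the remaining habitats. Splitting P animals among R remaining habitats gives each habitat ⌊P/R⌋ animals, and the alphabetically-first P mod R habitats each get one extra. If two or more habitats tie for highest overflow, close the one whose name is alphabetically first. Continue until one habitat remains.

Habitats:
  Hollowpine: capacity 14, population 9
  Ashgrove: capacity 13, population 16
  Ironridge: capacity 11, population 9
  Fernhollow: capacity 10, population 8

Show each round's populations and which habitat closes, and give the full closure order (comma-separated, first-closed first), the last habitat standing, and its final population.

Closure order: Ashgrove, Fernhollow, Ironridge
Last habitat: Hollowpine with 42 animals

Round 1: Ashgrove=16 Fernhollow=8 Hollowpine=9 Ironridge=9 → close Ashgrove (overflow 3)
  16÷3 = 5 each, +1 to first 1
Round 2: Fernhollow=14 Hollowpine=14 Ironridge=14 → close Fernhollow (overflow 4)
  14÷2 = 7 each, +1 to first 0
Round 3: Hollowpine=21 Ironridge=21 → close Ironridge (overflow 10)
  21÷1 = 21 each, +1 to first 0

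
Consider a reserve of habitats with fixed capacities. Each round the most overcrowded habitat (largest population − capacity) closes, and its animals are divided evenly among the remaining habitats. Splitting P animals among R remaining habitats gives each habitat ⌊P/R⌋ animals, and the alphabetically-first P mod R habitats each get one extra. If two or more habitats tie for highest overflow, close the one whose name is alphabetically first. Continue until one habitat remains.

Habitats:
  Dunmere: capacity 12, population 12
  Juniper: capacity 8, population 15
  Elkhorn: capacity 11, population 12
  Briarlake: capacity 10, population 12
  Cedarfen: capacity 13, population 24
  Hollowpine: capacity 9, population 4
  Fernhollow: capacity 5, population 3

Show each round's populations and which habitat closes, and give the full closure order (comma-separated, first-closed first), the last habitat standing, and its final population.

Round 1: Briarlake=12 Cedarfen=24 Dunmere=12 Elkhorn=12 Fernhollow=3 Hollowpine=4 Juniper=15 → close Cedarfen (overflow 11)
  24÷6 = 4 each, +1 to first 0
Round 2: Briarlake=16 Dunmere=16 Elkhorn=16 Fernhollow=7 Hollowpine=8 Juniper=19 → close Juniper (overflow 11)
  19÷5 = 3 each, +1 to first 4
Round 3: Briarlake=20 Dunmere=20 Elkhorn=20 Fernhollow=11 Hollowpine=11 → close Briarlake (overflow 10)
  20÷4 = 5 each, +1 to first 0
Round 4: Dunmere=25 Elkhorn=25 Fernhollow=16 Hollowpine=16 → close Elkhorn (overflow 14)
  25÷3 = 8 each, +1 to first 1
Round 5: Dunmere=34 Fernhollow=24 Hollowpine=24 → close Dunmere (overflow 22)
  34÷2 = 17 each, +1 to first 0
Round 6: Fernhollow=41 Hollowpine=41 → close Fernhollow (overflow 36)
  41÷1 = 41 each, +1 to first 0

Closure order: Cedarfen, Juniper, Briarlake, Elkhorn, Dunmere, Fernhollow
Last habitat: Hollowpine with 82 animals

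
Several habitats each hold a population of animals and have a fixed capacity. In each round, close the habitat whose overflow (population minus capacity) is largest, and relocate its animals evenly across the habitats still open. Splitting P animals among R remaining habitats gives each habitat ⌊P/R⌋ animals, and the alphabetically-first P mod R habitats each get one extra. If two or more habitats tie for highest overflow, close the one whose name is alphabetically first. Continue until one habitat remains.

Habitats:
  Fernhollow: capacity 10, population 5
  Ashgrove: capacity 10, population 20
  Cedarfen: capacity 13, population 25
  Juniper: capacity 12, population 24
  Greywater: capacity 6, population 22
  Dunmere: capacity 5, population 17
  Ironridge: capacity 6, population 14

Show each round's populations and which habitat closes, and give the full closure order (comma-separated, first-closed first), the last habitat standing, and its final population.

Closure order: Greywater, Cedarfen, Dunmere, Ashgrove, Juniper, Ironridge
Last habitat: Fernhollow with 127 animals

Round 1: Ashgrove=20 Cedarfen=25 Dunmere=17 Fernhollow=5 Greywater=22 Ironridge=14 Juniper=24 → close Greywater (overflow 16)
  22÷6 = 3 each, +1 to first 4
Round 2: Ashgrove=24 Cedarfen=29 Dunmere=21 Fernhollow=9 Ironridge=17 Juniper=27 → close Cedarfen (overflow 16)
  29÷5 = 5 each, +1 to first 4
Round 3: Ashgrove=30 Dunmere=27 Fernhollow=15 Ironridge=23 Juniper=32 → close Dunmere (overflow 22)
  27÷4 = 6 each, +1 to first 3
Round 4: Ashgrove=37 Fernhollow=22 Ironridge=30 Juniper=38 → close Ashgrove (overflow 27)
  37÷3 = 12 each, +1 to first 1
Round 5: Fernhollow=35 Ironridge=42 Juniper=50 → close Juniper (overflow 38)
  50÷2 = 25 each, +1 to first 0
Round 6: Fernhollow=60 Ironridge=67 → close Ironridge (overflow 61)
  67÷1 = 67 each, +1 to first 0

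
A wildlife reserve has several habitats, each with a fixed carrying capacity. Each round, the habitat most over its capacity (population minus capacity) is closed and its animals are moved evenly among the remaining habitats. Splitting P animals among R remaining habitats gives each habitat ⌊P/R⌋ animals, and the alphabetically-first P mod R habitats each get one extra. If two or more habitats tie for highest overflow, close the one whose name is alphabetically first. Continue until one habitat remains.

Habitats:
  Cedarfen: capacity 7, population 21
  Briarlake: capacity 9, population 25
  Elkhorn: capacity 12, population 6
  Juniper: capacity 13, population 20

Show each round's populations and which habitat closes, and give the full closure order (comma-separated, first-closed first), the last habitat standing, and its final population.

Round 1: Briarlake=25 Cedarfen=21 Elkhorn=6 Juniper=20 → close Briarlake (overflow 16)
  25÷3 = 8 each, +1 to first 1
Round 2: Cedarfen=30 Elkhorn=14 Juniper=28 → close Cedarfen (overflow 23)
  30÷2 = 15 each, +1 to first 0
Round 3: Elkhorn=29 Juniper=43 → close Juniper (overflow 30)
  43÷1 = 43 each, +1 to first 0

Closure order: Briarlake, Cedarfen, Juniper
Last habitat: Elkhorn with 72 animals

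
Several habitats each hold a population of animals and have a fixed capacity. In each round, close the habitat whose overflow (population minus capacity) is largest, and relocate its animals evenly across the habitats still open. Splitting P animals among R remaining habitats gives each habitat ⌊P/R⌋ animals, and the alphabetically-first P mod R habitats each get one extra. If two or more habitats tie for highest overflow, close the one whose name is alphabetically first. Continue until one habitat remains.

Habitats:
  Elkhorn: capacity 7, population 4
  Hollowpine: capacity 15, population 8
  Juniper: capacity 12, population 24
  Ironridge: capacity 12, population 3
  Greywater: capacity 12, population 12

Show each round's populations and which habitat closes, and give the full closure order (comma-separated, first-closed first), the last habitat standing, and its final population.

Closure order: Juniper, Greywater, Elkhorn, Hollowpine
Last habitat: Ironridge with 51 animals

Round 1: Elkhorn=4 Greywater=12 Hollowpine=8 Ironridge=3 Juniper=24 → close Juniper (overflow 12)
  24÷4 = 6 each, +1 to first 0
Round 2: Elkhorn=10 Greywater=18 Hollowpine=14 Ironridge=9 → close Greywater (overflow 6)
  18÷3 = 6 each, +1 to first 0
Round 3: Elkhorn=16 Hollowpine=20 Ironridge=15 → close Elkhorn (overflow 9)
  16÷2 = 8 each, +1 to first 0
Round 4: Hollowpine=28 Ironridge=23 → close Hollowpine (overflow 13)
  28÷1 = 28 each, +1 to first 0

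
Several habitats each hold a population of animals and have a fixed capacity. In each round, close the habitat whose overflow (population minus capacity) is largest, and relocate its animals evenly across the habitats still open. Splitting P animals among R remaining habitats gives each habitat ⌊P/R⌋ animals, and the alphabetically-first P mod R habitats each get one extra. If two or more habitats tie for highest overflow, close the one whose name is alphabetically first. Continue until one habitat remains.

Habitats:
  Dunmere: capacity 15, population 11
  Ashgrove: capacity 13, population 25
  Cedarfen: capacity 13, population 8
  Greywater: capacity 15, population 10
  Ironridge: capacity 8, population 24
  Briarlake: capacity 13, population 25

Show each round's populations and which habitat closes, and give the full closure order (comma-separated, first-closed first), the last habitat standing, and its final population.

Closure order: Ironridge, Ashgrove, Briarlake, Cedarfen, Dunmere
Last habitat: Greywater with 103 animals

Round 1: Ashgrove=25 Briarlake=25 Cedarfen=8 Dunmere=11 Greywater=10 Ironridge=24 → close Ironridge (overflow 16)
  24÷5 = 4 each, +1 to first 4
Round 2: Ashgrove=30 Briarlake=30 Cedarfen=13 Dunmere=16 Greywater=14 → close Ashgrove (overflow 17)
  30÷4 = 7 each, +1 to first 2
Round 3: Briarlake=38 Cedarfen=21 Dunmere=23 Greywater=21 → close Briarlake (overflow 25)
  38÷3 = 12 each, +1 to first 2
Round 4: Cedarfen=34 Dunmere=36 Greywater=33 → close Cedarfen (overflow 21)
  34÷2 = 17 each, +1 to first 0
Round 5: Dunmere=53 Greywater=50 → close Dunmere (overflow 38)
  53÷1 = 53 each, +1 to first 0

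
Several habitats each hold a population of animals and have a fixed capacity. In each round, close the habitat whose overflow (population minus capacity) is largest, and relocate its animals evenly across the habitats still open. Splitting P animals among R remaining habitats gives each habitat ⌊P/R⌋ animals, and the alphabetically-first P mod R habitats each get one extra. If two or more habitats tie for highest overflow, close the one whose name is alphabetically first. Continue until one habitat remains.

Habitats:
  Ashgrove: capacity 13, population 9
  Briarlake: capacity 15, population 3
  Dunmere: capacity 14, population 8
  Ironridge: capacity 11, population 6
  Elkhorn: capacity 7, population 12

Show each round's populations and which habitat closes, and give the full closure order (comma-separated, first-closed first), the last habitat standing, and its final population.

Round 1: Ashgrove=9 Briarlake=3 Dunmere=8 Elkhorn=12 Ironridge=6 → close Elkhorn (overflow 5)
  12÷4 = 3 each, +1 to first 0
Round 2: Ashgrove=12 Briarlake=6 Dunmere=11 Ironridge=9 → close Ashgrove (overflow -1)
  12÷3 = 4 each, +1 to first 0
Round 3: Briarlake=10 Dunmere=15 Ironridge=13 → close Ironridge (overflow 2)
  13÷2 = 6 each, +1 to first 1
Round 4: Briarlake=17 Dunmere=21 → close Dunmere (overflow 7)
  21÷1 = 21 each, +1 to first 0

Closure order: Elkhorn, Ashgrove, Ironridge, Dunmere
Last habitat: Briarlake with 38 animals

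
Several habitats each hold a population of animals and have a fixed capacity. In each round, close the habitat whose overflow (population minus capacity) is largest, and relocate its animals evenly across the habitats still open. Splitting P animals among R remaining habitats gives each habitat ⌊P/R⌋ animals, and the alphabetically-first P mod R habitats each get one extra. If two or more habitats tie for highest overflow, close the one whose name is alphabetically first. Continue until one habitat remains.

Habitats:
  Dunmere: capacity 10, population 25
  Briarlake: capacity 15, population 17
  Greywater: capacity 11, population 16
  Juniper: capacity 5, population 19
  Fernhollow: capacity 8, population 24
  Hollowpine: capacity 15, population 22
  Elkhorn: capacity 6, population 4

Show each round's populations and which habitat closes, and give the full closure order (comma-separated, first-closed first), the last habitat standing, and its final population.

Closure order: Fernhollow, Dunmere, Juniper, Hollowpine, Greywater, Briarlake
Last habitat: Elkhorn with 127 animals

Round 1: Briarlake=17 Dunmere=25 Elkhorn=4 Fernhollow=24 Greywater=16 Hollowpine=22 Juniper=19 → close Fernhollow (overflow 16)
  24÷6 = 4 each, +1 to first 0
Round 2: Briarlake=21 Dunmere=29 Elkhorn=8 Greywater=20 Hollowpine=26 Juniper=23 → close Dunmere (overflow 19)
  29÷5 = 5 each, +1 to first 4
Round 3: Briarlake=27 Elkhorn=14 Greywater=26 Hollowpine=32 Juniper=28 → close Juniper (overflow 23)
  28÷4 = 7 each, +1 to first 0
Round 4: Briarlake=34 Elkhorn=21 Greywater=33 Hollowpine=39 → close Hollowpine (overflow 24)
  39÷3 = 13 each, +1 to first 0
Round 5: Briarlake=47 Elkhorn=34 Greywater=46 → close Greywater (overflow 35)
  46÷2 = 23 each, +1 to first 0
Round 6: Briarlake=70 Elkhorn=57 → close Briarlake (overflow 55)
  70÷1 = 70 each, +1 to first 0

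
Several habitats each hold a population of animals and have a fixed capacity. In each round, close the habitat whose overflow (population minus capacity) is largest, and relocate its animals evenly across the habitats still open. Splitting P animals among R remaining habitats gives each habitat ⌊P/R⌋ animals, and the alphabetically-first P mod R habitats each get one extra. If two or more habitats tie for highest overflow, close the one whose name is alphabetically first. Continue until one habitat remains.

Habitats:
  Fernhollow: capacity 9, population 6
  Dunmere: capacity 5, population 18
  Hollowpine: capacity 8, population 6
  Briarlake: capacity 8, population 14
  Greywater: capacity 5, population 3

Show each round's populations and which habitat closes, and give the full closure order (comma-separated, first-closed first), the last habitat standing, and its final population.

Round 1: Briarlake=14 Dunmere=18 Fernhollow=6 Greywater=3 Hollowpine=6 → close Dunmere (overflow 13)
  18÷4 = 4 each, +1 to first 2
Round 2: Briarlake=19 Fernhollow=11 Greywater=7 Hollowpine=10 → close Briarlake (overflow 11)
  19÷3 = 6 each, +1 to first 1
Round 3: Fernhollow=18 Greywater=13 Hollowpine=16 → close Fernhollow (overflow 9)
  18÷2 = 9 each, +1 to first 0
Round 4: Greywater=22 Hollowpine=25 → close Greywater (overflow 17)
  22÷1 = 22 each, +1 to first 0

Closure order: Dunmere, Briarlake, Fernhollow, Greywater
Last habitat: Hollowpine with 47 animals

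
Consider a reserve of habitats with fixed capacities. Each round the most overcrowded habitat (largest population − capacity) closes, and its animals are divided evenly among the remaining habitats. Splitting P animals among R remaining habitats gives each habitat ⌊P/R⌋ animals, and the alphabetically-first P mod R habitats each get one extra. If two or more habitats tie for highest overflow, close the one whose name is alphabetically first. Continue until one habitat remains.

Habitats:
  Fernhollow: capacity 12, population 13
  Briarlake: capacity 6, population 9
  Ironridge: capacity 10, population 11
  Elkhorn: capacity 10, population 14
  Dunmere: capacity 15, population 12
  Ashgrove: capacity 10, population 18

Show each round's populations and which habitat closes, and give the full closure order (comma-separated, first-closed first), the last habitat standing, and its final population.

Closure order: Ashgrove, Elkhorn, Briarlake, Fernhollow, Ironridge
Last habitat: Dunmere with 77 animals

Round 1: Ashgrove=18 Briarlake=9 Dunmere=12 Elkhorn=14 Fernhollow=13 Ironridge=11 → close Ashgrove (overflow 8)
  18÷5 = 3 each, +1 to first 3
Round 2: Briarlake=13 Dunmere=16 Elkhorn=18 Fernhollow=16 Ironridge=14 → close Elkhorn (overflow 8)
  18÷4 = 4 each, +1 to first 2
Round 3: Briarlake=18 Dunmere=21 Fernhollow=20 Ironridge=18 → close Briarlake (overflow 12)
  18÷3 = 6 each, +1 to first 0
Round 4: Dunmere=27 Fernhollow=26 Ironridge=24 → close Fernhollow (overflow 14)
  26÷2 = 13 each, +1 to first 0
Round 5: Dunmere=40 Ironridge=37 → close Ironridge (overflow 27)
  37÷1 = 37 each, +1 to first 0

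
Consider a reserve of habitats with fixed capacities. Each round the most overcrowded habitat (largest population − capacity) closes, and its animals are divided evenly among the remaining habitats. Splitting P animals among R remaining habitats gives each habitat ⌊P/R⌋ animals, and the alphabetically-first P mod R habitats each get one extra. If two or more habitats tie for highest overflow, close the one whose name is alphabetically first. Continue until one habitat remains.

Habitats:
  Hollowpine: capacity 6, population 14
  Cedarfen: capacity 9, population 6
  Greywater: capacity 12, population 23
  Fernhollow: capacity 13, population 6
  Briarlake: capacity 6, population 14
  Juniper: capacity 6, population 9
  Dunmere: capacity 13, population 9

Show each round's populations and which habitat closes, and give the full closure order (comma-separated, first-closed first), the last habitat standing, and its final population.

Closure order: Greywater, Briarlake, Hollowpine, Juniper, Cedarfen, Dunmere
Last habitat: Fernhollow with 81 animals

Round 1: Briarlake=14 Cedarfen=6 Dunmere=9 Fernhollow=6 Greywater=23 Hollowpine=14 Juniper=9 → close Greywater (overflow 11)
  23÷6 = 3 each, +1 to first 5
Round 2: Briarlake=18 Cedarfen=10 Dunmere=13 Fernhollow=10 Hollowpine=18 Juniper=12 → close Briarlake (overflow 12)
  18÷5 = 3 each, +1 to first 3
Round 3: Cedarfen=14 Dunmere=17 Fernhollow=14 Hollowpine=21 Juniper=15 → close Hollowpine (overflow 15)
  21÷4 = 5 each, +1 to first 1
Round 4: Cedarfen=20 Dunmere=22 Fernhollow=19 Juniper=20 → close Juniper (overflow 14)
  20÷3 = 6 each, +1 to first 2
Round 5: Cedarfen=27 Dunmere=29 Fernhollow=25 → close Cedarfen (overflow 18)
  27÷2 = 13 each, +1 to first 1
Round 6: Dunmere=43 Fernhollow=38 → close Dunmere (overflow 30)
  43÷1 = 43 each, +1 to first 0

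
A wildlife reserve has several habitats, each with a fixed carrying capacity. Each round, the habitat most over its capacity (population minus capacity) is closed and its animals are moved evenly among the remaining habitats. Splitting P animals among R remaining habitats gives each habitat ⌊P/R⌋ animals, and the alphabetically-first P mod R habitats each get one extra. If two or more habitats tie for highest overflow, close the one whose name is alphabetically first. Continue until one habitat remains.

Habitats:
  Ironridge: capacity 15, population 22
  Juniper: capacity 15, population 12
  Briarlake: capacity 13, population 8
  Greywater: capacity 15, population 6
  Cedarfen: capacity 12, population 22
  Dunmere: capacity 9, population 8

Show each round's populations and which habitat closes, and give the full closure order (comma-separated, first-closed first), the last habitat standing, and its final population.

Closure order: Cedarfen, Ironridge, Dunmere, Briarlake, Juniper
Last habitat: Greywater with 78 animals

Round 1: Briarlake=8 Cedarfen=22 Dunmere=8 Greywater=6 Ironridge=22 Juniper=12 → close Cedarfen (overflow 10)
  22÷5 = 4 each, +1 to first 2
Round 2: Briarlake=13 Dunmere=13 Greywater=10 Ironridge=26 Juniper=16 → close Ironridge (overflow 11)
  26÷4 = 6 each, +1 to first 2
Round 3: Briarlake=20 Dunmere=20 Greywater=16 Juniper=22 → close Dunmere (overflow 11)
  20÷3 = 6 each, +1 to first 2
Round 4: Briarlake=27 Greywater=23 Juniper=28 → close Briarlake (overflow 14)
  27÷2 = 13 each, +1 to first 1
Round 5: Greywater=37 Juniper=41 → close Juniper (overflow 26)
  41÷1 = 41 each, +1 to first 0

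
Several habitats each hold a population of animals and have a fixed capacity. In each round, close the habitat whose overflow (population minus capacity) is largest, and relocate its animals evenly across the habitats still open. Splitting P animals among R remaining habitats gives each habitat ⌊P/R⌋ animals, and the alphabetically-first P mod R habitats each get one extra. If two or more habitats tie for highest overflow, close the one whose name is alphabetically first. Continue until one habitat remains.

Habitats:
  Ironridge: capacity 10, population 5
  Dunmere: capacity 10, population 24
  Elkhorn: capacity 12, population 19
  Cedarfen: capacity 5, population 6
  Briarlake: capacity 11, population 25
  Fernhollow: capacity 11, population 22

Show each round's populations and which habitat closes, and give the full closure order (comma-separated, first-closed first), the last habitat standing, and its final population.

Closure order: Briarlake, Dunmere, Fernhollow, Elkhorn, Cedarfen
Last habitat: Ironridge with 101 animals

Round 1: Briarlake=25 Cedarfen=6 Dunmere=24 Elkhorn=19 Fernhollow=22 Ironridge=5 → close Briarlake (overflow 14)
  25÷5 = 5 each, +1 to first 0
Round 2: Cedarfen=11 Dunmere=29 Elkhorn=24 Fernhollow=27 Ironridge=10 → close Dunmere (overflow 19)
  29÷4 = 7 each, +1 to first 1
Round 3: Cedarfen=19 Elkhorn=31 Fernhollow=34 Ironridge=17 → close Fernhollow (overflow 23)
  34÷3 = 11 each, +1 to first 1
Round 4: Cedarfen=31 Elkhorn=42 Ironridge=28 → close Elkhorn (overflow 30)
  42÷2 = 21 each, +1 to first 0
Round 5: Cedarfen=52 Ironridge=49 → close Cedarfen (overflow 47)
  52÷1 = 52 each, +1 to first 0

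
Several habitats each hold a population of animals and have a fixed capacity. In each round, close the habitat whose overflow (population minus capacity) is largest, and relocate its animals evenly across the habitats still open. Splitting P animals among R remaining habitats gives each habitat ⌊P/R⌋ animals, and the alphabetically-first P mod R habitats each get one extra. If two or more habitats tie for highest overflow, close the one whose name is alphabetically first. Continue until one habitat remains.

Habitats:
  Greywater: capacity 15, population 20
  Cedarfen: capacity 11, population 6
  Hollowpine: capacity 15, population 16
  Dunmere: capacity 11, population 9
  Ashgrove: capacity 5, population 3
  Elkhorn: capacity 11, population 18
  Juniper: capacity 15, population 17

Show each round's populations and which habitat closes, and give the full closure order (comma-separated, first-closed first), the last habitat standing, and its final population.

Closure order: Elkhorn, Greywater, Juniper, Hollowpine, Ashgrove, Dunmere
Last habitat: Cedarfen with 89 animals

Round 1: Ashgrove=3 Cedarfen=6 Dunmere=9 Elkhorn=18 Greywater=20 Hollowpine=16 Juniper=17 → close Elkhorn (overflow 7)
  18÷6 = 3 each, +1 to first 0
Round 2: Ashgrove=6 Cedarfen=9 Dunmere=12 Greywater=23 Hollowpine=19 Juniper=20 → close Greywater (overflow 8)
  23÷5 = 4 each, +1 to first 3
Round 3: Ashgrove=11 Cedarfen=14 Dunmere=17 Hollowpine=23 Juniper=24 → close Juniper (overflow 9)
  24÷4 = 6 each, +1 to first 0
Round 4: Ashgrove=17 Cedarfen=20 Dunmere=23 Hollowpine=29 → close Hollowpine (overflow 14)
  29÷3 = 9 each, +1 to first 2
Round 5: Ashgrove=27 Cedarfen=30 Dunmere=32 → close Ashgrove (overflow 22)
  27÷2 = 13 each, +1 to first 1
Round 6: Cedarfen=44 Dunmere=45 → close Dunmere (overflow 34)
  45÷1 = 45 each, +1 to first 0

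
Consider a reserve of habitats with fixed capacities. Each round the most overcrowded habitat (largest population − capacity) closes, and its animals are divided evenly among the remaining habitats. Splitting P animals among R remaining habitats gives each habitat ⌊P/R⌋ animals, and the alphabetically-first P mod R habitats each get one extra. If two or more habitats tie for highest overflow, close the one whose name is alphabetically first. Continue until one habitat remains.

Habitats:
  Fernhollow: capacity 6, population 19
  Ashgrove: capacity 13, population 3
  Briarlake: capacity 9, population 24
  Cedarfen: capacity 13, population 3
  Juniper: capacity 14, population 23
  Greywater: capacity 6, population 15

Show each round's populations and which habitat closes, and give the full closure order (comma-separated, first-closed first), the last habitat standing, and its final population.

Round 1: Ashgrove=3 Briarlake=24 Cedarfen=3 Fernhollow=19 Greywater=15 Juniper=23 → close Briarlake (overflow 15)
  24÷5 = 4 each, +1 to first 4
Round 2: Ashgrove=8 Cedarfen=8 Fernhollow=24 Greywater=20 Juniper=27 → close Fernhollow (overflow 18)
  24÷4 = 6 each, +1 to first 0
Round 3: Ashgrove=14 Cedarfen=14 Greywater=26 Juniper=33 → close Greywater (overflow 20)
  26÷3 = 8 each, +1 to first 2
Round 4: Ashgrove=23 Cedarfen=23 Juniper=41 → close Juniper (overflow 27)
  41÷2 = 20 each, +1 to first 1
Round 5: Ashgrove=44 Cedarfen=43 → close Ashgrove (overflow 31)
  44÷1 = 44 each, +1 to first 0

Closure order: Briarlake, Fernhollow, Greywater, Juniper, Ashgrove
Last habitat: Cedarfen with 87 animals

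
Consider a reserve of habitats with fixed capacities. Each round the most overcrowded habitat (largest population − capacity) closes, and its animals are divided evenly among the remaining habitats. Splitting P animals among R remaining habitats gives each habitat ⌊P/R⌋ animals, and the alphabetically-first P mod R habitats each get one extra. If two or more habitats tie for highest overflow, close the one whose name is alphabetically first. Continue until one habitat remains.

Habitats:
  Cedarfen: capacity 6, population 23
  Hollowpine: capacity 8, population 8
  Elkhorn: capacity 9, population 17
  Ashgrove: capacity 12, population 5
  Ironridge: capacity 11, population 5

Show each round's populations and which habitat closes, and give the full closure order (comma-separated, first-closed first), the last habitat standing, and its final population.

Closure order: Cedarfen, Elkhorn, Hollowpine, Ashgrove
Last habitat: Ironridge with 58 animals

Round 1: Ashgrove=5 Cedarfen=23 Elkhorn=17 Hollowpine=8 Ironridge=5 → close Cedarfen (overflow 17)
  23÷4 = 5 each, +1 to first 3
Round 2: Ashgrove=11 Elkhorn=23 Hollowpine=14 Ironridge=10 → close Elkhorn (overflow 14)
  23÷3 = 7 each, +1 to first 2
Round 3: Ashgrove=19 Hollowpine=22 Ironridge=17 → close Hollowpine (overflow 14)
  22÷2 = 11 each, +1 to first 0
Round 4: Ashgrove=30 Ironridge=28 → close Ashgrove (overflow 18)
  30÷1 = 30 each, +1 to first 0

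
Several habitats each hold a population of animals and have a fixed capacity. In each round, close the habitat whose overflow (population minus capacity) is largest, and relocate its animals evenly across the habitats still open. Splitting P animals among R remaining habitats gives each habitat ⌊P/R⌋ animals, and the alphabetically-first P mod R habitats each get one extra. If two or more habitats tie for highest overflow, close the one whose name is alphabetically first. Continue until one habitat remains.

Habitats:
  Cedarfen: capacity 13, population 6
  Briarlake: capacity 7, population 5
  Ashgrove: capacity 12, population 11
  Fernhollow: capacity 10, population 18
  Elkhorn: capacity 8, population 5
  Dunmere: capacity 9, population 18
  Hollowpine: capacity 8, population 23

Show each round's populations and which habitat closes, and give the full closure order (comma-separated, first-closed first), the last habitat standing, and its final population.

Round 1: Ashgrove=11 Briarlake=5 Cedarfen=6 Dunmere=18 Elkhorn=5 Fernhollow=18 Hollowpine=23 → close Hollowpine (overflow 15)
  23÷6 = 3 each, +1 to first 5
Round 2: Ashgrove=15 Briarlake=9 Cedarfen=10 Dunmere=22 Elkhorn=9 Fernhollow=21 → close Dunmere (overflow 13)
  22÷5 = 4 each, +1 to first 2
Round 3: Ashgrove=20 Briarlake=14 Cedarfen=14 Elkhorn=13 Fernhollow=25 → close Fernhollow (overflow 15)
  25÷4 = 6 each, +1 to first 1
Round 4: Ashgrove=27 Briarlake=20 Cedarfen=20 Elkhorn=19 → close Ashgrove (overflow 15)
  27÷3 = 9 each, +1 to first 0
Round 5: Briarlake=29 Cedarfen=29 Elkhorn=28 → close Briarlake (overflow 22)
  29÷2 = 14 each, +1 to first 1
Round 6: Cedarfen=44 Elkhorn=42 → close Elkhorn (overflow 34)
  42÷1 = 42 each, +1 to first 0

Closure order: Hollowpine, Dunmere, Fernhollow, Ashgrove, Briarlake, Elkhorn
Last habitat: Cedarfen with 86 animals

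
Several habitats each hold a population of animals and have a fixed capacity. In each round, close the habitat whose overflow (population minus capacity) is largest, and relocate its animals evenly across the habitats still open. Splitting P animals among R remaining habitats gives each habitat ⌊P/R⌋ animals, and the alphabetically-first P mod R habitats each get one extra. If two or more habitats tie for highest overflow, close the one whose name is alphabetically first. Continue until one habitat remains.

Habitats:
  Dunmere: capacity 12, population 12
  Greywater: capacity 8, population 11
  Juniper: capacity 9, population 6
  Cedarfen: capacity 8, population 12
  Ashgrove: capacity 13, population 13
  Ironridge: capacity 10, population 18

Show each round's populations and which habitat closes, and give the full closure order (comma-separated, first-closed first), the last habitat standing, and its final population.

Round 1: Ashgrove=13 Cedarfen=12 Dunmere=12 Greywater=11 Ironridge=18 Juniper=6 → close Ironridge (overflow 8)
  18÷5 = 3 each, +1 to first 3
Round 2: Ashgrove=17 Cedarfen=16 Dunmere=16 Greywater=14 Juniper=9 → close Cedarfen (overflow 8)
  16÷4 = 4 each, +1 to first 0
Round 3: Ashgrove=21 Dunmere=20 Greywater=18 Juniper=13 → close Greywater (overflow 10)
  18÷3 = 6 each, +1 to first 0
Round 4: Ashgrove=27 Dunmere=26 Juniper=19 → close Ashgrove (overflow 14)
  27÷2 = 13 each, +1 to first 1
Round 5: Dunmere=40 Juniper=32 → close Dunmere (overflow 28)
  40÷1 = 40 each, +1 to first 0

Closure order: Ironridge, Cedarfen, Greywater, Ashgrove, Dunmere
Last habitat: Juniper with 72 animals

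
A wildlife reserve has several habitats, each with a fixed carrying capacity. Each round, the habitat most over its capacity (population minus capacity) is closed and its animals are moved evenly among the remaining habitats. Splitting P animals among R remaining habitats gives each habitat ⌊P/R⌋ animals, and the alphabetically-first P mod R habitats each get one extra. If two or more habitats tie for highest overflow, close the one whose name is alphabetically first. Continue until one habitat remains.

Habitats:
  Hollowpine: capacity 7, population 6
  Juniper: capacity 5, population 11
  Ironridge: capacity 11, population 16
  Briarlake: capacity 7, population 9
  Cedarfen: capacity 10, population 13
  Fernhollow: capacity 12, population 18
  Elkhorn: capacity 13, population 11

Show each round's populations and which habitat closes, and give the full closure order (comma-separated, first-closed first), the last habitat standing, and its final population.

Round 1: Briarlake=9 Cedarfen=13 Elkhorn=11 Fernhollow=18 Hollowpine=6 Ironridge=16 Juniper=11 → close Fernhollow (overflow 6)
  18÷6 = 3 each, +1 to first 0
Round 2: Briarlake=12 Cedarfen=16 Elkhorn=14 Hollowpine=9 Ironridge=19 Juniper=14 → close Juniper (overflow 9)
  14÷5 = 2 each, +1 to first 4
Round 3: Briarlake=15 Cedarfen=19 Elkhorn=17 Hollowpine=12 Ironridge=21 → close Ironridge (overflow 10)
  21÷4 = 5 each, +1 to first 1
Round 4: Briarlake=21 Cedarfen=24 Elkhorn=22 Hollowpine=17 → close Briarlake (overflow 14)
  21÷3 = 7 each, +1 to first 0
Round 5: Cedarfen=31 Elkhorn=29 Hollowpine=24 → close Cedarfen (overflow 21)
  31÷2 = 15 each, +1 to first 1
Round 6: Elkhorn=45 Hollowpine=39 → close Elkhorn (overflow 32)
  45÷1 = 45 each, +1 to first 0

Closure order: Fernhollow, Juniper, Ironridge, Briarlake, Cedarfen, Elkhorn
Last habitat: Hollowpine with 84 animals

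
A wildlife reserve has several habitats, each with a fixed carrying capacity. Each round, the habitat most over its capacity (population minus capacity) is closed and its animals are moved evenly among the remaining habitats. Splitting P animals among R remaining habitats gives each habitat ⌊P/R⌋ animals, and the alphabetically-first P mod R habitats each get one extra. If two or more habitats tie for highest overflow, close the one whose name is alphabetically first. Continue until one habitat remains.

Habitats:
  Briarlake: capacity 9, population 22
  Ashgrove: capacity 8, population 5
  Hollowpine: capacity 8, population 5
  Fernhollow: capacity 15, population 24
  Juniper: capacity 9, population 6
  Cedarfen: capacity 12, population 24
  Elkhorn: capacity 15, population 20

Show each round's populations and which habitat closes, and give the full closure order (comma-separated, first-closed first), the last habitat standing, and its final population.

Closure order: Briarlake, Cedarfen, Fernhollow, Elkhorn, Ashgrove, Hollowpine
Last habitat: Juniper with 106 animals

Round 1: Ashgrove=5 Briarlake=22 Cedarfen=24 Elkhorn=20 Fernhollow=24 Hollowpine=5 Juniper=6 → close Briarlake (overflow 13)
  22÷6 = 3 each, +1 to first 4
Round 2: Ashgrove=9 Cedarfen=28 Elkhorn=24 Fernhollow=28 Hollowpine=8 Juniper=9 → close Cedarfen (overflow 16)
  28÷5 = 5 each, +1 to first 3
Round 3: Ashgrove=15 Elkhorn=30 Fernhollow=34 Hollowpine=13 Juniper=14 → close Fernhollow (overflow 19)
  34÷4 = 8 each, +1 to first 2
Round 4: Ashgrove=24 Elkhorn=39 Hollowpine=21 Juniper=22 → close Elkhorn (overflow 24)
  39÷3 = 13 each, +1 to first 0
Round 5: Ashgrove=37 Hollowpine=34 Juniper=35 → close Ashgrove (overflow 29)
  37÷2 = 18 each, +1 to first 1
Round 6: Hollowpine=53 Juniper=53 → close Hollowpine (overflow 45)
  53÷1 = 53 each, +1 to first 0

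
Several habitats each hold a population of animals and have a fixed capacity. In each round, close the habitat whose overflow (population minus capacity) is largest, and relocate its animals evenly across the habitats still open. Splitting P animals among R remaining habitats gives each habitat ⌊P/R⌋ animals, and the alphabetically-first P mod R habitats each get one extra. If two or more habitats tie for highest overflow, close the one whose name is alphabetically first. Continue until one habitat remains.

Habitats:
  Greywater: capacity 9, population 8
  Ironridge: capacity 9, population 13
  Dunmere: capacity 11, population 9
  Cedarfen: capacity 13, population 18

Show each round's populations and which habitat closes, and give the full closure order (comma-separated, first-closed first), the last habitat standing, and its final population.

Round 1: Cedarfen=18 Dunmere=9 Greywater=8 Ironridge=13 → close Cedarfen (overflow 5)
  18÷3 = 6 each, +1 to first 0
Round 2: Dunmere=15 Greywater=14 Ironridge=19 → close Ironridge (overflow 10)
  19÷2 = 9 each, +1 to first 1
Round 3: Dunmere=25 Greywater=23 → close Dunmere (overflow 14)
  25÷1 = 25 each, +1 to first 0

Closure order: Cedarfen, Ironridge, Dunmere
Last habitat: Greywater with 48 animals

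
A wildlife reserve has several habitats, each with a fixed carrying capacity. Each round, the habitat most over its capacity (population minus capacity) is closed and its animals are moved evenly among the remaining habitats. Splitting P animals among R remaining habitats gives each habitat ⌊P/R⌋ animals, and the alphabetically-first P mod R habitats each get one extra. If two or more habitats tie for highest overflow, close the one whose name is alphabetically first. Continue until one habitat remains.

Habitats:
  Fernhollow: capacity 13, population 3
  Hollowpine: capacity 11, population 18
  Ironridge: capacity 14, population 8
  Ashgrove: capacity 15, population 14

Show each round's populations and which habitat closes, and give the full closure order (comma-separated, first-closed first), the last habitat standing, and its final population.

Closure order: Hollowpine, Ashgrove, Ironridge
Last habitat: Fernhollow with 43 animals

Round 1: Ashgrove=14 Fernhollow=3 Hollowpine=18 Ironridge=8 → close Hollowpine (overflow 7)
  18÷3 = 6 each, +1 to first 0
Round 2: Ashgrove=20 Fernhollow=9 Ironridge=14 → close Ashgrove (overflow 5)
  20÷2 = 10 each, +1 to first 0
Round 3: Fernhollow=19 Ironridge=24 → close Ironridge (overflow 10)
  24÷1 = 24 each, +1 to first 0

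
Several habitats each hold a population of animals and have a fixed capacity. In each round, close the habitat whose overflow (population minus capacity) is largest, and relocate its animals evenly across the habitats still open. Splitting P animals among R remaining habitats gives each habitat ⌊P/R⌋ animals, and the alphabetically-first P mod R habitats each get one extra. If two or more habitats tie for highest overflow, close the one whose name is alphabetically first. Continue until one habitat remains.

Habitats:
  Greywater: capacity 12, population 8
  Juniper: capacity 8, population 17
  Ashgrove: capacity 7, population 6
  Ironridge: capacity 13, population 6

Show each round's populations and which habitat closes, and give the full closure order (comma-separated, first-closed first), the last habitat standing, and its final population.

Round 1: Ashgrove=6 Greywater=8 Ironridge=6 Juniper=17 → close Juniper (overflow 9)
  17÷3 = 5 each, +1 to first 2
Round 2: Ashgrove=12 Greywater=14 Ironridge=11 → close Ashgrove (overflow 5)
  12÷2 = 6 each, +1 to first 0
Round 3: Greywater=20 Ironridge=17 → close Greywater (overflow 8)
  20÷1 = 20 each, +1 to first 0

Closure order: Juniper, Ashgrove, Greywater
Last habitat: Ironridge with 37 animals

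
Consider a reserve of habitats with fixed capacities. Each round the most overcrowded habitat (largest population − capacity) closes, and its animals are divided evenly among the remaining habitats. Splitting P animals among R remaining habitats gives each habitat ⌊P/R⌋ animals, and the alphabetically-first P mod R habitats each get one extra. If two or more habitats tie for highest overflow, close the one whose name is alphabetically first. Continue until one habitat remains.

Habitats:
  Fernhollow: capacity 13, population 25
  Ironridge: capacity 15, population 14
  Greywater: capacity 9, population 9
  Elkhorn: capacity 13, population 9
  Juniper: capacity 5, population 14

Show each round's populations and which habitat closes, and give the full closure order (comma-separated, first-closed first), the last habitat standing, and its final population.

Closure order: Fernhollow, Juniper, Greywater, Ironridge
Last habitat: Elkhorn with 71 animals

Round 1: Elkhorn=9 Fernhollow=25 Greywater=9 Ironridge=14 Juniper=14 → close Fernhollow (overflow 12)
  25÷4 = 6 each, +1 to first 1
Round 2: Elkhorn=16 Greywater=15 Ironridge=20 Juniper=20 → close Juniper (overflow 15)
  20÷3 = 6 each, +1 to first 2
Round 3: Elkhorn=23 Greywater=22 Ironridge=26 → close Greywater (overflow 13)
  22÷2 = 11 each, +1 to first 0
Round 4: Elkhorn=34 Ironridge=37 → close Ironridge (overflow 22)
  37÷1 = 37 each, +1 to first 0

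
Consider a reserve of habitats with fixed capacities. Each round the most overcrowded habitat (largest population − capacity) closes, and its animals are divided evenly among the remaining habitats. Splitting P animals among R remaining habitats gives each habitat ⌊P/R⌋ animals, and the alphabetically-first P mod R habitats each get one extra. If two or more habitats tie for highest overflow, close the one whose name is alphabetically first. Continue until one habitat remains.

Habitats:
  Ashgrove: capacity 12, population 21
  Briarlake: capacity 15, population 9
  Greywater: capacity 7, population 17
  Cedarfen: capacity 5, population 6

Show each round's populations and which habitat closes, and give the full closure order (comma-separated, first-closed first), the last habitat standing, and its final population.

Closure order: Greywater, Ashgrove, Cedarfen
Last habitat: Briarlake with 53 animals

Round 1: Ashgrove=21 Briarlake=9 Cedarfen=6 Greywater=17 → close Greywater (overflow 10)
  17÷3 = 5 each, +1 to first 2
Round 2: Ashgrove=27 Briarlake=15 Cedarfen=11 → close Ashgrove (overflow 15)
  27÷2 = 13 each, +1 to first 1
Round 3: Briarlake=29 Cedarfen=24 → close Cedarfen (overflow 19)
  24÷1 = 24 each, +1 to first 0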